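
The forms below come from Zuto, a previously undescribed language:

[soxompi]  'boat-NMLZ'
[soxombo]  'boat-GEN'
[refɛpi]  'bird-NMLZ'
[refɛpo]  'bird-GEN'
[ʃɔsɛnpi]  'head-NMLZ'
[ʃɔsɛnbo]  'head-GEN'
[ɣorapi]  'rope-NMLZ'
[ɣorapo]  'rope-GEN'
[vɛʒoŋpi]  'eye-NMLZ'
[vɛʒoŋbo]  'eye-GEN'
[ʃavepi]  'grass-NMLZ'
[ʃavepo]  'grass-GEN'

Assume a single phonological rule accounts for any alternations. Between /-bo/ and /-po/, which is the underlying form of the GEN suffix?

The GEN suffix surfaces as [-bo] and [-po], depending on the final segment of the stem.
The NMLZ suffix, which begins with [p], is invariant after every stem; so [p] is not altered by any rule here.
The GEN suffix is therefore /-bo/ underlyingly, with post-vocalic devoicing: voiced stops become voiceless after a vowel.

/-bo/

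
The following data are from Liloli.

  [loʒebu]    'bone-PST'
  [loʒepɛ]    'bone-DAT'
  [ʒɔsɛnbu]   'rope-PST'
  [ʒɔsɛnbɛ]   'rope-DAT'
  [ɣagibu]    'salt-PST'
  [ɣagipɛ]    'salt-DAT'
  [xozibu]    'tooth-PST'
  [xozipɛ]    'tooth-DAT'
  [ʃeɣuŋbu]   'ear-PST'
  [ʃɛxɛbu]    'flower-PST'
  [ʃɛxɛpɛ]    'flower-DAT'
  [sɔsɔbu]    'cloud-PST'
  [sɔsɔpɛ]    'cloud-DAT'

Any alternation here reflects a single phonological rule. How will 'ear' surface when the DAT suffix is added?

The DAT morpheme has two allomorphs, [-bɛ] and [-pɛ].
The PST suffix, which begins with [b], is invariant after every stem; so [b] is not altered by any rule here.
The DAT suffix is therefore /-pɛ/ underlyingly, with post-nasal voicing: voiceless stops become voiced after a nasal.
After 'ear', which ends in a nasal, the suffix surfaces as [-bɛ], giving [ʃeɣuŋbɛ].

[ʃeɣuŋbɛ]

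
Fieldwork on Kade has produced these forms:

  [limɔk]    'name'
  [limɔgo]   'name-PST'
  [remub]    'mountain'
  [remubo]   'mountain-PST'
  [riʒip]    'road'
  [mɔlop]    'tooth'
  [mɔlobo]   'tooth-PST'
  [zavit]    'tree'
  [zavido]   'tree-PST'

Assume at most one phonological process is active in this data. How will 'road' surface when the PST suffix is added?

In [mɔlop] and [mɔlobo] the final segment of 'tooth' alternates: [p] ~ [b].
But 'mountain' keeps [b] in both environments ([remub], [remubo]), so there is no rule changing /b/ to [p] in isolation.
The underlying segment must be /p/; voiceless stops become voiced between vowels, yielding [b] there.
The one attested form of 'road', [riʒip], shows underlying /riʒip/. Applying the same rule between vowels gives [riʒibo].

[riʒibo]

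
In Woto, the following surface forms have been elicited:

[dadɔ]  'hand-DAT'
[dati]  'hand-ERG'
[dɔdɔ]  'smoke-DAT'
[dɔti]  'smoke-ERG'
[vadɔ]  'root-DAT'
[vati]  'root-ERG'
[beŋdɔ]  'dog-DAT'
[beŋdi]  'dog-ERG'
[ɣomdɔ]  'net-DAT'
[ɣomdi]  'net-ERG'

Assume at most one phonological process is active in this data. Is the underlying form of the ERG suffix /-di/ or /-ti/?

The ERG morpheme has two allomorphs, [-di] and [-ti].
The DAT suffix, which begins with [d], is invariant after every stem; so [d] is not altered by any rule here.
The ERG suffix is therefore /-ti/ underlyingly, with post-nasal voicing: voiceless stops become voiced after a nasal.

/-ti/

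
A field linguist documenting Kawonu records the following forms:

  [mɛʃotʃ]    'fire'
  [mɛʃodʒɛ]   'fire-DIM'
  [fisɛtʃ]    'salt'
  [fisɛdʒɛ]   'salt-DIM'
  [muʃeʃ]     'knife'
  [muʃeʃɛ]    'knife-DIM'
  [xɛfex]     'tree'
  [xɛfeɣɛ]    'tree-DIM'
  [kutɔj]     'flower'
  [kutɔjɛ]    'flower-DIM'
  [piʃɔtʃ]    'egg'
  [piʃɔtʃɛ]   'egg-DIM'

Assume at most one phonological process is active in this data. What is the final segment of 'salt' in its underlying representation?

/dʒ/

The stem for 'salt' ends in [tʃ] in [fisɛtʃ] but [dʒ] in [fisɛdʒɛ].
The stem 'egg' ([piʃɔtʃ], [piʃɔtʃɛ]) shows [tʃ] unchanged in both environments, so [tʃ] cannot be basic with [dʒ] derived before the DIM suffix.
The alternation reflects word-final obstruent devoicing: voiced obstruents become voiceless word-finally. /dʒ/ is underlying.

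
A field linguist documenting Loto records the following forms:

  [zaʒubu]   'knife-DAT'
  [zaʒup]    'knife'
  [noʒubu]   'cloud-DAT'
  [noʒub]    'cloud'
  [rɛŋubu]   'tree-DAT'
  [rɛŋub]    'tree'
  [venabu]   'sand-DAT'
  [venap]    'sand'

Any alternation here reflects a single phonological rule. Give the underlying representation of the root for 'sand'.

/venap/

'sand' shows [b] ~ [p] at the end of the stem ([venabu] vs [venap]).
If /b/ were underlying and a rule turned it into [p] in isolation, 'tree' would also alternate; but it has [b] in both [rɛŋubu] and [rɛŋub].
The alternation reflects intervocalic voicing: voiceless stops become voiced between vowels. /p/ is underlying.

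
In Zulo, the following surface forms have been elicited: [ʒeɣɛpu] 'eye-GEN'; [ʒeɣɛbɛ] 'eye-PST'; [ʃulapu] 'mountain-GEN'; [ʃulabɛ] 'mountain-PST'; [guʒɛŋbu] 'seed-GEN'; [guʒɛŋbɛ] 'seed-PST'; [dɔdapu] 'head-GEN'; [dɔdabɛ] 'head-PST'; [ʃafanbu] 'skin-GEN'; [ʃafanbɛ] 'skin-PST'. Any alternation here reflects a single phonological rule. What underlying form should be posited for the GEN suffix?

The GEN morpheme has two allomorphs, [-bu] and [-pu].
The PST suffix, which begins with [b], is invariant after every stem; so [b] is not altered by any rule here.
So the underlying form is /-pu/, and voiceless stops become voiced after a nasal.

/-pu/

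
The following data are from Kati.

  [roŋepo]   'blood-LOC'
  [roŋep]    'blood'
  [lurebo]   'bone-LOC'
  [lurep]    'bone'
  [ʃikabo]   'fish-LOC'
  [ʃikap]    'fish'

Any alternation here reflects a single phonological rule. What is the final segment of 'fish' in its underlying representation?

/b/

In [ʃikabo] and [ʃikap] the final segment of 'fish' alternates: [b] ~ [p].
The stem 'blood' ([roŋepo], [roŋep]) shows [p] unchanged in both environments, so [p] cannot be basic with [b] derived before the LOC suffix.
So /b/ is underlying, and a rule of word-final obstruent devoicing — voiced obstruents become voiceless word-finally — gives [p].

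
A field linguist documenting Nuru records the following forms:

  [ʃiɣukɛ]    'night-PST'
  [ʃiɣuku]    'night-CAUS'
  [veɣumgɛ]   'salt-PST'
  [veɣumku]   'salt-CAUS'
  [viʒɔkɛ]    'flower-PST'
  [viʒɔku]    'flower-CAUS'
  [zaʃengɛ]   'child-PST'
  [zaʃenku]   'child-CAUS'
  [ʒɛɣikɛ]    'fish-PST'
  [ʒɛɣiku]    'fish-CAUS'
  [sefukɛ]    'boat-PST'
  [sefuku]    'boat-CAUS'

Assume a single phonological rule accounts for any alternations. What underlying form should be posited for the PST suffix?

/-gɛ/

The PST morpheme has two allomorphs, [-gɛ] and [-kɛ].
By contrast the CAUS suffix keeps its initial [k] throughout — that segment must be underlying.
So the underlying form is /-gɛ/, and voiced stops become voiceless after a vowel.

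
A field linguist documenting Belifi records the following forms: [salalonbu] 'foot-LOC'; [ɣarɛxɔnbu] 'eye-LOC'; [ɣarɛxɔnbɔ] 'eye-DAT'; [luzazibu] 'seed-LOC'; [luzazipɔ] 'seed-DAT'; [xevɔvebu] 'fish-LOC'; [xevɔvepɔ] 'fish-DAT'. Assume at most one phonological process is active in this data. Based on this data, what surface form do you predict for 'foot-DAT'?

[salalonbɔ]

The DAT suffix surfaces as [-bɔ] and [-pɔ], depending on the final segment of the stem.
The LOC suffix, which begins with [b], is invariant after every stem; so [b] is not altered by any rule here.
So the underlying form is /-pɔ/, and voiceless stops become voiced after a nasal.
After 'foot', which ends in a nasal, the suffix surfaces as [-bɔ], giving [salalonbɔ].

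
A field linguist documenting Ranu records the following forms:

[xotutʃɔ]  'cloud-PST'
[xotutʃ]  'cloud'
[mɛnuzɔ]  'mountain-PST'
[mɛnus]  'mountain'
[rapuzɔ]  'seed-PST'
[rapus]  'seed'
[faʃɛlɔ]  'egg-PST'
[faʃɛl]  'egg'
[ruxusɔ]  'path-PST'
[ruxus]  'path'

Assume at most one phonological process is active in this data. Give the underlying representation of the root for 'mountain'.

/mɛnuz/

'mountain' shows [z] ~ [s] at the end of the stem ([mɛnuzɔ] vs [mɛnus]).
Compare 'path', with invariant [s] in [ruxusɔ] and [ruxus]: an analysis with underlying /s/ and a rule producing [z] before the PST suffix would wrongly predict alternation here too.
So /z/ is underlying, and a rule of word-final obstruent devoicing — voiced obstruents become voiceless word-finally — gives [s].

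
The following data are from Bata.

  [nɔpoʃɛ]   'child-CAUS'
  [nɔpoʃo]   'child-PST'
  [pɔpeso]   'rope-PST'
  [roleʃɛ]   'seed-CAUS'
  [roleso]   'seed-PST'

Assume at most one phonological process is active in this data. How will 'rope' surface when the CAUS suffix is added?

[pɔpeʃɛ]

The root 'seed' surfaces as [roleʃɛ] and [roleso], with a stem-final [ʃ] ~ [s] alternation.
If /ʃ/ were underlying and a rule turned it into [s] before the PST suffix, 'child' would also alternate; but it has [ʃ] in both [nɔpoʃɛ] and [nɔpoʃo].
The alternation reflects palatalization before a front vowel: /s/ becomes palato-alveolar [ʃ] before a front vowel. /s/ is underlying.
From [pɔpeso] the stem 'rope' is /pɔpes/; before a front vowel this yields [pɔpeʃɛ].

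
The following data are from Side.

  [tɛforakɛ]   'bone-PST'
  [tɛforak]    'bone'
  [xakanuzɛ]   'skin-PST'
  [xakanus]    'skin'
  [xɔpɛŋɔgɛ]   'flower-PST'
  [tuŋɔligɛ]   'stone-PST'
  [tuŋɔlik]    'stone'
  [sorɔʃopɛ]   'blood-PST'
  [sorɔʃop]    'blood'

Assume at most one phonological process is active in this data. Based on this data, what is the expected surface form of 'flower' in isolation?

The root 'stone' surfaces as [tuŋɔligɛ] and [tuŋɔlik], with a stem-final [g] ~ [k] alternation.
But 'bone' keeps [k] in both environments ([tɛforakɛ], [tɛforak]), so there is no rule changing /k/ to [g] before the PST suffix.
The underlying segment must be /g/; voiced obstruents become voiceless word-finally, yielding [k] there.
From [xɔpɛŋɔgɛ] the stem 'flower' is /xɔpɛŋɔg/; word-finally this yields [xɔpɛŋɔk].

[xɔpɛŋɔk]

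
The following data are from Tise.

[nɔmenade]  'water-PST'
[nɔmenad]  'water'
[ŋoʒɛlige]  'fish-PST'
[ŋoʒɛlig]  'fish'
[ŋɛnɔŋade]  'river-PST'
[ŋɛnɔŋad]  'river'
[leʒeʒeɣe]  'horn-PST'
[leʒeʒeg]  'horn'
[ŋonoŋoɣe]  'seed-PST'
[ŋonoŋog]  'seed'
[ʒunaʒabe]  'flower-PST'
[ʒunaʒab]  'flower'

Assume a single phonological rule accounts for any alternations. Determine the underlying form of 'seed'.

'seed' shows [ɣ] ~ [g] at the end of the stem ([ŋonoŋoɣe] vs [ŋonoŋog]).
If /g/ were underlying and a rule turned it into [ɣ] before the PST suffix, 'fish' would also alternate; but it has [g] in both [ŋoʒɛlige] and [ŋoʒɛlig].
The underlying segment must be /ɣ/; voiced fricatives become stops word-finally, yielding [g] there.

/ŋonoŋoɣ/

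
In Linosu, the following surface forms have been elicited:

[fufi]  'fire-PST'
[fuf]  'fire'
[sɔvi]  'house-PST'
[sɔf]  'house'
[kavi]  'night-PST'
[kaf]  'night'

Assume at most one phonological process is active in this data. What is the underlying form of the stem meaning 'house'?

/sɔv/

'house' shows [v] ~ [f] at the end of the stem ([sɔvi] vs [sɔf]).
But 'fire' keeps [f] in both environments ([fufi], [fuf]), so there is no rule changing /f/ to [v] before the PST suffix.
The underlying segment must be /v/; voiced obstruents become voiceless word-finally, yielding [f] there.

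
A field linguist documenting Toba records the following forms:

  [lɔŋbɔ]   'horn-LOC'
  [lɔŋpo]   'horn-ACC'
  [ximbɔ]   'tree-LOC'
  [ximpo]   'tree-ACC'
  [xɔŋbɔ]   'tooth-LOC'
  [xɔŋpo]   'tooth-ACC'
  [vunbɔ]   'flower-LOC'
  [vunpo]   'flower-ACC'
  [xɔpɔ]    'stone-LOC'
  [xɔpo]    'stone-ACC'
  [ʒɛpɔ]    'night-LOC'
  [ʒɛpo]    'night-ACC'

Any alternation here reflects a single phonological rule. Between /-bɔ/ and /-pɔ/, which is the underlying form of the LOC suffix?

The LOC morpheme has two allomorphs, [-bɔ] and [-pɔ].
The ACC suffix, which begins with [p], is invariant after every stem; so [p] is not altered by any rule here.
The LOC suffix is therefore /-bɔ/ underlyingly, with post-vocalic devoicing: voiced stops become voiceless after a vowel.

/-bɔ/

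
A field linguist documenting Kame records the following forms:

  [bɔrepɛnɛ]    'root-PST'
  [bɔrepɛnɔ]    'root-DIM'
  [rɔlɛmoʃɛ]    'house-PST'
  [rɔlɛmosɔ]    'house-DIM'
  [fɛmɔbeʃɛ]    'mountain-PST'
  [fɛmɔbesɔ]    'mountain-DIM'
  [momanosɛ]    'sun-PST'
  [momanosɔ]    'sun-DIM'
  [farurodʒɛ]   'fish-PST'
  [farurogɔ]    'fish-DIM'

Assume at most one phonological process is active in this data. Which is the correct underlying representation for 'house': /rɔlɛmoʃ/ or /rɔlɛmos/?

/rɔlɛmoʃ/

'house' shows [ʃ] ~ [s] at the end of the stem ([rɔlɛmoʃɛ] vs [rɔlɛmosɔ]).
The stem 'sun' ([momanosɛ], [momanosɔ]) shows [s] unchanged in both environments, so [s] cannot be basic with [ʃ] derived before the PST suffix.
The underlying segment must be /ʃ/; palato-alveolar /dʒ/ and /ʃ/ become [g] and [s] when no front vowel follows, yielding [s] there.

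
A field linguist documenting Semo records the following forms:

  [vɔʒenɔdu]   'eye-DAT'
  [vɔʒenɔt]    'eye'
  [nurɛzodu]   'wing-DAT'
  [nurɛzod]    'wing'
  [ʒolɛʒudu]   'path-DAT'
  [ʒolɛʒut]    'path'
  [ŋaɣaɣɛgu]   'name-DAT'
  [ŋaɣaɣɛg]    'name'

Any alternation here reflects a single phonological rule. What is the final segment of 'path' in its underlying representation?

In [ʒolɛʒudu] and [ʒolɛʒut] the final segment of 'path' alternates: [d] ~ [t].
If /d/ were underlying and a rule turned it into [t] in isolation, 'wing' would also alternate; but it has [d] in both [nurɛzodu] and [nurɛzod].
The underlying segment must be /t/; voiceless stops become voiced between vowels, yielding [d] there.

/t/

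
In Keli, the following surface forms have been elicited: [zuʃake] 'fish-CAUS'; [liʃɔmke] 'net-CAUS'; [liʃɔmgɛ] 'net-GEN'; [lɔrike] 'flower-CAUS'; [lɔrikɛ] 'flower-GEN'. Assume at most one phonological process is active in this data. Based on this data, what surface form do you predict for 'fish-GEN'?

[zuʃakɛ]

The GEN morpheme has two allomorphs, [-gɛ] and [-kɛ].
By contrast the CAUS suffix keeps its initial [k] throughout — that segment must be underlying.
So the underlying form is /-gɛ/, and voiced stops become voiceless after a vowel.
After 'fish', which ends in a vowel, the suffix surfaces as [-kɛ], giving [zuʃakɛ].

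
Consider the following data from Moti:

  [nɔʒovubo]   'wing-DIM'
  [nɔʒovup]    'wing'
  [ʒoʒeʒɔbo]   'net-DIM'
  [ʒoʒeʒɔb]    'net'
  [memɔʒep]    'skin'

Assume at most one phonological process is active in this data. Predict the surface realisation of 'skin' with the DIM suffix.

'wing' shows [b] ~ [p] at the end of the stem ([nɔʒovubo] vs [nɔʒovup]).
If /b/ were underlying and a rule turned it into [p] in isolation, 'net' would also alternate; but it has [b] in both [ʒoʒeʒɔbo] and [ʒoʒeʒɔb].
So /p/ is underlying, and a rule of intervocalic voicing — voiceless stops become voiced between vowels — gives [b].
From [memɔʒep] the stem 'skin' is /memɔʒep/; between vowels this yields [memɔʒebo].

[memɔʒebo]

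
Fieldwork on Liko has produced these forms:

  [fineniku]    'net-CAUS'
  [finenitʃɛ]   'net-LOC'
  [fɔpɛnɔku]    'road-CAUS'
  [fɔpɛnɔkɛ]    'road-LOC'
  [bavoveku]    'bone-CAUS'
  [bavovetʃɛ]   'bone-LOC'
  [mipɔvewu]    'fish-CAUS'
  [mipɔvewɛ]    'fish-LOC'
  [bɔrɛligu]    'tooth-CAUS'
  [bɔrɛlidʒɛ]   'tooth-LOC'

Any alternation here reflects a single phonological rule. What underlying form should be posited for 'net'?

In [fineniku] and [finenitʃɛ] the final segment of 'net' alternates: [k] ~ [tʃ].
If /k/ were underlying and a rule turned it into [tʃ] before the LOC suffix, 'road' would also alternate; but it has [k] in both [fɔpɛnɔku] and [fɔpɛnɔkɛ].
Therefore /tʃ/ is basic and [k] is derived by depalatalization (palato-alveolar /tʃ/ and /dʒ/ become [k] and [g] when no front vowel follows).
Hence 'net' is /finenitʃ/ underlyingly.

/finenitʃ/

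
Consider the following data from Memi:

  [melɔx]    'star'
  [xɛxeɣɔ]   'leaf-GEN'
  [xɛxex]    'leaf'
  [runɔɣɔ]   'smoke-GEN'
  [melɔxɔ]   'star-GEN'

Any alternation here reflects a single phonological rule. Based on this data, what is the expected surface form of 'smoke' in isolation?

'leaf' shows [x] ~ [ɣ] at the end of the stem ([xɛxex] vs [xɛxeɣɔ]).
If /x/ were underlying and a rule turned it into [ɣ] before the GEN suffix, 'star' would also alternate; but it has [x] in both [melɔx] and [melɔxɔ].
Therefore /ɣ/ is basic and [x] is derived by word-final obstruent devoicing (voiced obstruents become voiceless word-finally).
The one attested form of 'smoke', [runɔɣɔ], shows underlying /runɔɣ/. Applying the same rule word-finally gives [runɔx].

[runɔx]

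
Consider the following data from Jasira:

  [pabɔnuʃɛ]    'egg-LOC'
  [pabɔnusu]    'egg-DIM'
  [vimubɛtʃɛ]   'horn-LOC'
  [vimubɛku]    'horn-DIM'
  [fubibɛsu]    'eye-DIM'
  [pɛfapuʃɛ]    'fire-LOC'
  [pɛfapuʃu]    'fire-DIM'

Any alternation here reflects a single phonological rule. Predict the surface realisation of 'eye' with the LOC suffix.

'egg' shows [ʃ] ~ [s] at the end of the stem ([pabɔnuʃɛ] vs [pabɔnusu]).
The stem 'fire' ([pɛfapuʃɛ], [pɛfapuʃu]) shows [ʃ] unchanged in both environments, so [ʃ] cannot be basic with [s] derived before the DIM suffix.
Therefore /s/ is basic and [ʃ] is derived by palatalization before a front vowel (/k/ and /s/ become palato-alveolar [tʃ] and [ʃ] before a front vowel).
From [fubibɛsu] the stem 'eye' is /fubibɛs/; before a front vowel this yields [fubibɛʃɛ].

[fubibɛʃɛ]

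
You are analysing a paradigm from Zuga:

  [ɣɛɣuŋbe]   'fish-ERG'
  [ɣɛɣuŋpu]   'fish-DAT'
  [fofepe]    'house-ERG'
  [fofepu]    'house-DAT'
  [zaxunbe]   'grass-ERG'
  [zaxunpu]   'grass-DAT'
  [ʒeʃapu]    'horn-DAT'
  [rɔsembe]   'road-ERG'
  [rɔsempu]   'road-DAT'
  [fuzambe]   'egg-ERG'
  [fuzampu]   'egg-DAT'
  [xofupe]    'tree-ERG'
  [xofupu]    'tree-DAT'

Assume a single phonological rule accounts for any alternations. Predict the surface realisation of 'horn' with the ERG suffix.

[ʒeʃape]

The ERG morpheme has two allomorphs, [-be] and [-pe].
By contrast the DAT suffix keeps its initial [p] throughout — that segment must be underlying.
So the underlying form is /-be/, and voiced stops become voiceless after a vowel.
After 'horn', which ends in a vowel, the suffix surfaces as [-pe], giving [ʒeʃape].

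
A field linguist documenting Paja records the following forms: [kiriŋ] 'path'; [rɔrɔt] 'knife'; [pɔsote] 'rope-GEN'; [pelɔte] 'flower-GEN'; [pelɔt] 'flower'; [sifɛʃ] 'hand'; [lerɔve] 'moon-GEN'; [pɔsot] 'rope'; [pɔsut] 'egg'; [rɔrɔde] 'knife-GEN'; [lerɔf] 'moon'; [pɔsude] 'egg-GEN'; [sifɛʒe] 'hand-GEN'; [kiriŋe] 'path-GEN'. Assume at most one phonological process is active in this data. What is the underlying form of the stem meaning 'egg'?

/pɔsud/

In [pɔsude] and [pɔsut] the final segment of 'egg' alternates: [d] ~ [t].
The stem 'flower' ([pelɔte], [pelɔt]) shows [t] unchanged in both environments, so [t] cannot be basic with [d] derived before the GEN suffix.
Therefore /d/ is basic and [t] is derived by word-final obstruent devoicing (voiced obstruents become voiceless word-finally).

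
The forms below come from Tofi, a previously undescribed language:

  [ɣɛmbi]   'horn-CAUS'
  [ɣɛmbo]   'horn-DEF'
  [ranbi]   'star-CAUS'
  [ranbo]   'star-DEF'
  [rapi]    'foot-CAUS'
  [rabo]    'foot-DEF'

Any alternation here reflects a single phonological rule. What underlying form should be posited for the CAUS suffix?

/-pi/

The CAUS suffix surfaces as [-bi] and [-pi], depending on the final segment of the stem.
The DEF suffix, which begins with [b], is invariant after every stem; so [b] is not altered by any rule here.
The CAUS suffix is therefore /-pi/ underlyingly, with post-nasal voicing: voiceless stops become voiced after a nasal.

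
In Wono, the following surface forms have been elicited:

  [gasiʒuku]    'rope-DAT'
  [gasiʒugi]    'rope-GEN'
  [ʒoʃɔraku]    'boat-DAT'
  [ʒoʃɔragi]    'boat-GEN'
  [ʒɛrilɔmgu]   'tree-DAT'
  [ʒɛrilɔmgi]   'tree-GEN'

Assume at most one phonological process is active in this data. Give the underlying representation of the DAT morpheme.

The DAT suffix surfaces as [-gu] and [-ku], depending on the final segment of the stem.
The GEN suffix, which begins with [g], is invariant after every stem; so [g] is not altered by any rule here.
The DAT suffix is therefore /-ku/ underlyingly, with post-nasal voicing: voiceless stops become voiced after a nasal.

/-ku/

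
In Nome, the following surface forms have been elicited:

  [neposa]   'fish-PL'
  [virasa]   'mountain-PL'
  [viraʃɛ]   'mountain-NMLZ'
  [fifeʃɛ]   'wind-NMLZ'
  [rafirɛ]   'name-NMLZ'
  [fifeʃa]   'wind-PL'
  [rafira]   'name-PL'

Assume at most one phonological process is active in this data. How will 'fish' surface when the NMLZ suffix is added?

In [virasa] and [viraʃɛ] the final segment of 'mountain' alternates: [s] ~ [ʃ].
But 'wind' keeps [ʃ] in both environments ([fifeʃa], [fifeʃɛ]), so there is no rule changing /ʃ/ to [s] before the PL suffix.
So /s/ is underlying, and a rule of palatalization before a front vowel — /s/ becomes palato-alveolar [ʃ] before a front vowel — gives [ʃ].
The one attested form of 'fish', [neposa], shows underlying /nepos/. Applying the same rule before a front vowel gives [nepoʃɛ].

[nepoʃɛ]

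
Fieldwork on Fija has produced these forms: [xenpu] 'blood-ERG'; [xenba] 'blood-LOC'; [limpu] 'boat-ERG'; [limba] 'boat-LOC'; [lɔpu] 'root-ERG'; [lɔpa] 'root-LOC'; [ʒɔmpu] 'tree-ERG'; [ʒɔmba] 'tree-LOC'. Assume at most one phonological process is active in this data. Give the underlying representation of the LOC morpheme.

/-ba/

The LOC morpheme has two allomorphs, [-ba] and [-pa].
By contrast the ERG suffix keeps its initial [p] throughout — that segment must be underlying.
So the underlying form is /-ba/, and voiced stops become voiceless after a vowel.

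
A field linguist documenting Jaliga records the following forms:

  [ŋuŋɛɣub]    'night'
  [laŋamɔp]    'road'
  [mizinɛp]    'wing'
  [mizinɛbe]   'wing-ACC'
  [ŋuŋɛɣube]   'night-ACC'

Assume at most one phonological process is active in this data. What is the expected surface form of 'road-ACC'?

The root 'wing' surfaces as [mizinɛbe] and [mizinɛp], with a stem-final [b] ~ [p] alternation.
Compare 'night', with invariant [b] in [ŋuŋɛɣube] and [ŋuŋɛɣub]: an analysis with underlying /b/ and a rule producing [p] in isolation would wrongly predict alternation here too.
So /p/ is underlying, and a rule of intervocalic voicing — voiceless stops become voiced between vowels — gives [b].
From [laŋamɔp] the stem 'road' is /laŋamɔp/; between vowels this yields [laŋamɔbe].

[laŋamɔbe]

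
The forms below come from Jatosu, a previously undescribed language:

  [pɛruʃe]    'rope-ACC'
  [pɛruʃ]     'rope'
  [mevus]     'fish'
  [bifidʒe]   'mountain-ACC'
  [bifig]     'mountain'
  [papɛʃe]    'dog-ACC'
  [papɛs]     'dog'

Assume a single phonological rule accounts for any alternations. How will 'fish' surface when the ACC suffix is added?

The root 'dog' surfaces as [papɛʃe] and [papɛs], with a stem-final [ʃ] ~ [s] alternation.
The stem 'rope' ([pɛruʃe], [pɛruʃ]) shows [ʃ] unchanged in both environments, so [ʃ] cannot be basic with [s] derived in isolation.
Therefore /s/ is basic and [ʃ] is derived by palatalization before a front vowel (/g/ and /s/ become palato-alveolar [dʒ] and [ʃ] before a front vowel).
From [mevus] the stem 'fish' is /mevus/; before a front vowel this yields [mevuʃe].

[mevuʃe]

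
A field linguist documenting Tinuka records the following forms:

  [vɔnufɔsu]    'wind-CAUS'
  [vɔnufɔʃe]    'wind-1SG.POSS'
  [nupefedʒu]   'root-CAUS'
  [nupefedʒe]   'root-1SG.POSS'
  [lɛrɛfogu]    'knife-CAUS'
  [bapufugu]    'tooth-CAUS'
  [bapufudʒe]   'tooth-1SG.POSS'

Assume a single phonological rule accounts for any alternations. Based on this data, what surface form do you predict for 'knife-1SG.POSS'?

The stem for 'tooth' ends in [g] in [bapufugu] but [dʒ] in [bapufudʒe].
If /dʒ/ were underlying and a rule turned it into [g] before the CAUS suffix, 'root' would also alternate; but it has [dʒ] in both [nupefedʒu] and [nupefedʒe].
The underlying segment must be /g/; /g/ and /s/ become palato-alveolar [dʒ] and [ʃ] before a front vowel, yielding [dʒ] there.
The one attested form of 'knife', [lɛrɛfogu], shows underlying /lɛrɛfog/. Applying the same rule before a front vowel gives [lɛrɛfodʒe].

[lɛrɛfodʒe]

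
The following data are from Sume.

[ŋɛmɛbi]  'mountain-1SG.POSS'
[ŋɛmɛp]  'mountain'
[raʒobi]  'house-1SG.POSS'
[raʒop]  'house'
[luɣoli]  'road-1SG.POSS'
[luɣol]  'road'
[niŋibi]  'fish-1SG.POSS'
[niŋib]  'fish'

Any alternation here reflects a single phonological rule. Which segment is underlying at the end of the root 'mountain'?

In [ŋɛmɛbi] and [ŋɛmɛp] the final segment of 'mountain' alternates: [b] ~ [p].
But 'fish' keeps [b] in both environments ([niŋibi], [niŋib]), so there is no rule changing /b/ to [p] in isolation.
The underlying segment must be /p/; voiceless stops become voiced between vowels, yielding [b] there.

/p/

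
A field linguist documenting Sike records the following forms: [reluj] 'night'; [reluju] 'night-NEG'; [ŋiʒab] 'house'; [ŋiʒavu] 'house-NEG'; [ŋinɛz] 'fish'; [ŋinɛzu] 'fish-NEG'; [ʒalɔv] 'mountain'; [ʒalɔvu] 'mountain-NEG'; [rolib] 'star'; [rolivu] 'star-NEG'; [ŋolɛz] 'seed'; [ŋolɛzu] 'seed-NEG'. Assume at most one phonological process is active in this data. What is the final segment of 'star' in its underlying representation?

/b/

In [rolib] and [rolivu] the final segment of 'star' alternates: [b] ~ [v].
Compare 'mountain', with invariant [v] in [ʒalɔv] and [ʒalɔvu]: an analysis with underlying /v/ and a rule producing [b] in isolation would wrongly predict alternation here too.
Therefore /b/ is basic and [v] is derived by intervocalic spirantization (voiced stops become fricatives between vowels).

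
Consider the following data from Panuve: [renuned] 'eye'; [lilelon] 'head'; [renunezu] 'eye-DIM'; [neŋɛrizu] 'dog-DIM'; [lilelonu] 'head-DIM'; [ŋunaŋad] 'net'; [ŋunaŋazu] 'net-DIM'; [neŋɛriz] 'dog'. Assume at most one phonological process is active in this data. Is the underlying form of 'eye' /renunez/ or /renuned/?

/renuned/

The stem for 'eye' ends in [z] in [renunezu] but [d] in [renuned].
The stem 'dog' ([neŋɛrizu], [neŋɛriz]) shows [z] unchanged in both environments, so [z] cannot be basic with [d] derived in isolation.
The underlying segment must be /d/; voiced stops become fricatives between vowels, yielding [z] there.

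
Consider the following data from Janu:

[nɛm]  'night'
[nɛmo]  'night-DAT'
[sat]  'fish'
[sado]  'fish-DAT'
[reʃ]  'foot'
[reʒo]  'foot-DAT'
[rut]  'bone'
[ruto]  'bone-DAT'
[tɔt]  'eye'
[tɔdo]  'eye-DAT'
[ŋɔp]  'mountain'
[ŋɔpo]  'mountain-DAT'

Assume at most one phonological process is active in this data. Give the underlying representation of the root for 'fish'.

'fish' shows [t] ~ [d] at the end of the stem ([sat] vs [sado]).
If /t/ were underlying and a rule turned it into [d] before the DAT suffix, 'bone' would also alternate; but it has [t] in both [rut] and [ruto].
The underlying segment must be /d/; voiced obstruents become voiceless word-finally, yielding [t] there.

/sad/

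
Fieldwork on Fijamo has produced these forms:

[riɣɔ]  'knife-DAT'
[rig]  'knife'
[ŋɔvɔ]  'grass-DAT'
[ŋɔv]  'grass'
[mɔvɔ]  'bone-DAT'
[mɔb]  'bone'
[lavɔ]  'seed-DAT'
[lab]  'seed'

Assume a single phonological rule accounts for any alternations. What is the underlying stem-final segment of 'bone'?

The root 'bone' surfaces as [mɔvɔ] and [mɔb], with a stem-final [v] ~ [b] alternation.
If /v/ were underlying and a rule turned it into [b] in isolation, 'grass' would also alternate; but it has [v] in both [ŋɔvɔ] and [ŋɔv].
Therefore /b/ is basic and [v] is derived by intervocalic spirantization (voiced stops become fricatives between vowels).

/b/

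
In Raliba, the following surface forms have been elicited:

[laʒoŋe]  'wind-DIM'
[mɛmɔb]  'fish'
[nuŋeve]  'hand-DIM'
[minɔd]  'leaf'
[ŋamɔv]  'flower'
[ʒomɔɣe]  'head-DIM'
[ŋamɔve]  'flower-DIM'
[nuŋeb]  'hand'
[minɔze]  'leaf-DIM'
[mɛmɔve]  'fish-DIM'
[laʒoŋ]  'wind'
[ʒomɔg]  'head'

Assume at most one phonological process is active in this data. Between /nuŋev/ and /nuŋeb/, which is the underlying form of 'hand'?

/nuŋeb/

'hand' shows [b] ~ [v] at the end of the stem ([nuŋeb] vs [nuŋeve]).
If /v/ were underlying and a rule turned it into [b] in isolation, 'flower' would also alternate; but it has [v] in both [ŋamɔv] and [ŋamɔve].
So /b/ is underlying, and a rule of intervocalic spirantization — voiced stops become fricatives between vowels — gives [v].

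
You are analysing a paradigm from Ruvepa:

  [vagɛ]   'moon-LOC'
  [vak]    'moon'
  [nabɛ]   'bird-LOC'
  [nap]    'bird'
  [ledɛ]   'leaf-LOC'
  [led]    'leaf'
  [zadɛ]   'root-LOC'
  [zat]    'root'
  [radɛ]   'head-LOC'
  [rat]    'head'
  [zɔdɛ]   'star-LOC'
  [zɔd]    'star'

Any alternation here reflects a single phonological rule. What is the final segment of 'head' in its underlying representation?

/t/

The stem for 'head' ends in [d] in [radɛ] but [t] in [rat].
Compare 'leaf', with invariant [d] in [ledɛ] and [led]: an analysis with underlying /d/ and a rule producing [t] in isolation would wrongly predict alternation here too.
Therefore /t/ is basic and [d] is derived by intervocalic voicing (voiceless stops become voiced between vowels).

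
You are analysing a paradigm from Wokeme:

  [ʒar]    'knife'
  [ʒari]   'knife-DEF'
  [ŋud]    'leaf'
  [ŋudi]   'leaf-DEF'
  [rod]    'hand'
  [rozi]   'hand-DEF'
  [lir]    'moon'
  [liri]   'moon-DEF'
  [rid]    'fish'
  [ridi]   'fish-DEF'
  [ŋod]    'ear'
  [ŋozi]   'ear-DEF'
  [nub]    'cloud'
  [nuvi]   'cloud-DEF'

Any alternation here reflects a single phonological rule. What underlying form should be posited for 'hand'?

/roz/

The root 'hand' surfaces as [rod] and [rozi], with a stem-final [d] ~ [z] alternation.
The stem 'leaf' ([ŋud], [ŋudi]) shows [d] unchanged in both environments, so [d] cannot be basic with [z] derived before the DEF suffix.
The underlying segment must be /z/; voiced fricatives become stops word-finally, yielding [d] there.
The underlying form of 'hand' is therefore /roz/.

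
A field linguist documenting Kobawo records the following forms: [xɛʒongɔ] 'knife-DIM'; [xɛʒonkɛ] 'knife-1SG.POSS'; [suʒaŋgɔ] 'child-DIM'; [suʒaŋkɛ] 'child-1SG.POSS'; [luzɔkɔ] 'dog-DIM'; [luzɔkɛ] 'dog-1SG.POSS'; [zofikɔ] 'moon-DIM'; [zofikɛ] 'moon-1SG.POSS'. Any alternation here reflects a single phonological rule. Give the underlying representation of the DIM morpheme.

The DIM morpheme has two allomorphs, [-gɔ] and [-kɔ].
The 1SG.POSS suffix, which begins with [k], is invariant after every stem; so [k] is not altered by any rule here.
The DIM suffix is therefore /-gɔ/ underlyingly, with post-vocalic devoicing: voiced stops become voiceless after a vowel.

/-gɔ/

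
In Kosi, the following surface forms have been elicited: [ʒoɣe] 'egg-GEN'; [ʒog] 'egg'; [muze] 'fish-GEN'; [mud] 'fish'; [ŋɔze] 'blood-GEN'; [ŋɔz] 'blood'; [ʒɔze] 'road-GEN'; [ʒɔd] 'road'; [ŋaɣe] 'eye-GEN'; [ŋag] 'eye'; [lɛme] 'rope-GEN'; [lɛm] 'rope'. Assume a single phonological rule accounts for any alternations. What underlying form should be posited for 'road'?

The stem for 'road' ends in [z] in [ʒɔze] but [d] in [ʒɔd].
The stem 'blood' ([ŋɔze], [ŋɔz]) shows [z] unchanged in both environments, so [z] cannot be basic with [d] derived in isolation.
Therefore /d/ is basic and [z] is derived by intervocalic spirantization (voiced stops become fricatives between vowels).

/ʒɔd/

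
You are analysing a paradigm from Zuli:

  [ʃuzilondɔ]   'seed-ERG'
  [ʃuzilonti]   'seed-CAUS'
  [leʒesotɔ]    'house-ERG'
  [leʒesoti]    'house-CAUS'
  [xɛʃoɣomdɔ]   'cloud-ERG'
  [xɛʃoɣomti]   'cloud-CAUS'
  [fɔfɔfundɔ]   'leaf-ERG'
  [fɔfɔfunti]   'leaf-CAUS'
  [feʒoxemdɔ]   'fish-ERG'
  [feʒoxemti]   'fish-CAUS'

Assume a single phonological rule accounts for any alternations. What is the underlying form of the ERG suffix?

The ERG morpheme has two allomorphs, [-dɔ] and [-tɔ].
The CAUS suffix, which begins with [t], is invariant after every stem; so [t] is not altered by any rule here.
The ERG suffix is therefore /-dɔ/ underlyingly, with post-vocalic devoicing: voiced stops become voiceless after a vowel.

/-dɔ/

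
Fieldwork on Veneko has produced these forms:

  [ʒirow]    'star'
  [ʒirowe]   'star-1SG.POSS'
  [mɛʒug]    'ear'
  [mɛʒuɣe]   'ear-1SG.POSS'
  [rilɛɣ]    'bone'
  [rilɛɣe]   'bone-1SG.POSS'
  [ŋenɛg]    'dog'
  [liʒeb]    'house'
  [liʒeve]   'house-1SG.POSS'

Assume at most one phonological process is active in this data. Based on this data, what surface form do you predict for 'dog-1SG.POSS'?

[ŋenɛɣe]

In [mɛʒug] and [mɛʒuɣe] the final segment of 'ear' alternates: [g] ~ [ɣ].
If /ɣ/ were underlying and a rule turned it into [g] in isolation, 'bone' would also alternate; but it has [ɣ] in both [rilɛɣ] and [rilɛɣe].
The underlying segment must be /g/; voiced stops become fricatives between vowels, yielding [ɣ] there.
The one attested form of 'dog', [ŋenɛg], shows underlying /ŋenɛg/. Applying the same rule between vowels gives [ŋenɛɣe].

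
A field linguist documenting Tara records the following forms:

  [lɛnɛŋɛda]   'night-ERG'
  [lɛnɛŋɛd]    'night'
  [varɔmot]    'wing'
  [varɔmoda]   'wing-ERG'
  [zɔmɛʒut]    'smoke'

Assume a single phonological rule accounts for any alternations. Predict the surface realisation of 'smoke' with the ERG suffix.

[zɔmɛʒuda]

In [varɔmoda] and [varɔmot] the final segment of 'wing' alternates: [d] ~ [t].
The stem 'night' ([lɛnɛŋɛda], [lɛnɛŋɛd]) shows [d] unchanged in both environments, so [d] cannot be basic with [t] derived in isolation.
The alternation reflects intervocalic voicing: voiceless stops become voiced between vowels. /t/ is underlying.
The one attested form of 'smoke', [zɔmɛʒut], shows underlying /zɔmɛʒut/. Applying the same rule between vowels gives [zɔmɛʒuda].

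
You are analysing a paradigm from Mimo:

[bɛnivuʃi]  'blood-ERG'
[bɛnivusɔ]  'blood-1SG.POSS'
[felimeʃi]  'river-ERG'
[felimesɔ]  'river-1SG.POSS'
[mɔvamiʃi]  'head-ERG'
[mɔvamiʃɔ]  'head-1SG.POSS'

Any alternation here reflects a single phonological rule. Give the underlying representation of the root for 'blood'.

/bɛnivus/

In [bɛnivuʃi] and [bɛnivusɔ] the final segment of 'blood' alternates: [ʃ] ~ [s].
If /ʃ/ were underlying and a rule turned it into [s] before the 1SG.POSS suffix, 'head' would also alternate; but it has [ʃ] in both [mɔvamiʃi] and [mɔvamiʃɔ].
Therefore /s/ is basic and [ʃ] is derived by palatalization before a front vowel (/s/ becomes palato-alveolar [ʃ] before a front vowel).
Hence 'blood' is /bɛnivus/ underlyingly.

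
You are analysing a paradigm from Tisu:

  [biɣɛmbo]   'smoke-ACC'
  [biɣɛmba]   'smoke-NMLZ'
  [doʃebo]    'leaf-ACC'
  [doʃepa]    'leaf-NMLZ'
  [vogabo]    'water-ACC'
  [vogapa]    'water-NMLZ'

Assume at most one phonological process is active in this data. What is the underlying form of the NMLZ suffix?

/-pa/

The NMLZ morpheme has two allomorphs, [-ba] and [-pa].
By contrast the ACC suffix keeps its initial [b] throughout — that segment must be underlying.
So the underlying form is /-pa/, and voiceless stops become voiced after a nasal.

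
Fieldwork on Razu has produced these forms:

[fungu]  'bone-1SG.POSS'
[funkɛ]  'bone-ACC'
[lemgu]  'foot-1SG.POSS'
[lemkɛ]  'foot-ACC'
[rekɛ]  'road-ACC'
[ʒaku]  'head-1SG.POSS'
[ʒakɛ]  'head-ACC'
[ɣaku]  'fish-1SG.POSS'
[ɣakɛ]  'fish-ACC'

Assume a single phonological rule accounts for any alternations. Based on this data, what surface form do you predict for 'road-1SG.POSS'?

The 1SG.POSS morpheme has two allomorphs, [-gu] and [-ku].
The ACC suffix, which begins with [k], is invariant after every stem; so [k] is not altered by any rule here.
So the underlying form is /-gu/, and voiced stops become voiceless after a vowel.
After 'road', which ends in a vowel, the suffix surfaces as [-ku], giving [reku].

[reku]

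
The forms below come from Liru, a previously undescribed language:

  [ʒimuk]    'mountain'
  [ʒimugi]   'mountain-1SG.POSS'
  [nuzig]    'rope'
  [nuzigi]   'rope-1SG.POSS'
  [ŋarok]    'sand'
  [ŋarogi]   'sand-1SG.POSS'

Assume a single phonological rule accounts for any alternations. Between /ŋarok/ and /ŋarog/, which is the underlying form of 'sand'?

The root 'sand' surfaces as [ŋarok] and [ŋarogi], with a stem-final [k] ~ [g] alternation.
Compare 'rope', with invariant [g] in [nuzig] and [nuzigi]: an analysis with underlying /g/ and a rule producing [k] in isolation would wrongly predict alternation here too.
The underlying segment must be /k/; voiceless stops become voiced between vowels, yielding [g] there.

/ŋarok/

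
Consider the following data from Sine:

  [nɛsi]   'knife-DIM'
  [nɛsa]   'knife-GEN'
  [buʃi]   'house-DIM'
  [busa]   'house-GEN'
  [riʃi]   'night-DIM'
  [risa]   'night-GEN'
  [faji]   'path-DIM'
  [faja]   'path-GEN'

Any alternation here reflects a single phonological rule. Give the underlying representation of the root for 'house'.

/buʃ/

In [buʃi] and [busa] the final segment of 'house' alternates: [ʃ] ~ [s].
Compare 'knife', with invariant [s] in [nɛsi] and [nɛsa]: an analysis with underlying /s/ and a rule producing [ʃ] before the DIM suffix would wrongly predict alternation here too.
So /ʃ/ is underlying, and a rule of depalatalization — palato-alveolar /ʃ/ becomes [s] when no front vowel follows — gives [s].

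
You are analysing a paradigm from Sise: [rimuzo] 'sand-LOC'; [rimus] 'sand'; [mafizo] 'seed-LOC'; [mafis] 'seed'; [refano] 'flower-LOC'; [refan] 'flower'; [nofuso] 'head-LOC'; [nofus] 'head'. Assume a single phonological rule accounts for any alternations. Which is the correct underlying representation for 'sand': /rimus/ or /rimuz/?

In [rimuzo] and [rimus] the final segment of 'sand' alternates: [z] ~ [s].
The stem 'head' ([nofuso], [nofus]) shows [s] unchanged in both environments, so [s] cannot be basic with [z] derived before the LOC suffix.
Therefore /z/ is basic and [s] is derived by word-final obstruent devoicing (voiced obstruents become voiceless word-finally).

/rimuz/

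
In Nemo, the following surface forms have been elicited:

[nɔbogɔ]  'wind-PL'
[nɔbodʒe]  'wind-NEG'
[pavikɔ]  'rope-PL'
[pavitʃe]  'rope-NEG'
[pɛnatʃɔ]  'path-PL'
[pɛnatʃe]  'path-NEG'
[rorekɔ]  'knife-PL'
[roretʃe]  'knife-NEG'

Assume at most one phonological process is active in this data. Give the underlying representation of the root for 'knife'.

/rorek/

The stem for 'knife' ends in [k] in [rorekɔ] but [tʃ] in [roretʃe].
Compare 'path', with invariant [tʃ] in [pɛnatʃɔ] and [pɛnatʃe]: an analysis with underlying /tʃ/ and a rule producing [k] before the PL suffix would wrongly predict alternation here too.
So /k/ is underlying, and a rule of palatalization before a front vowel — /k/ and /g/ become palato-alveolar [tʃ] and [dʒ] before a front vowel — gives [tʃ].
So 'knife' = /rorek/.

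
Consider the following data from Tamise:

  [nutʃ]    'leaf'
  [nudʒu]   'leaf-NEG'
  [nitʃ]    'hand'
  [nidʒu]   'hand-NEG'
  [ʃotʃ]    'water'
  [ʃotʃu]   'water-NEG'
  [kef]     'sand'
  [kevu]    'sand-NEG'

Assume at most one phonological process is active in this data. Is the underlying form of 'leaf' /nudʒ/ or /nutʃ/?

'leaf' shows [tʃ] ~ [dʒ] at the end of the stem ([nutʃ] vs [nudʒu]).
If /tʃ/ were underlying and a rule turned it into [dʒ] before the NEG suffix, 'water' would also alternate; but it has [tʃ] in both [ʃotʃ] and [ʃotʃu].
So /dʒ/ is underlying, and a rule of word-final obstruent devoicing — voiced obstruents become voiceless word-finally — gives [tʃ].

/nudʒ/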